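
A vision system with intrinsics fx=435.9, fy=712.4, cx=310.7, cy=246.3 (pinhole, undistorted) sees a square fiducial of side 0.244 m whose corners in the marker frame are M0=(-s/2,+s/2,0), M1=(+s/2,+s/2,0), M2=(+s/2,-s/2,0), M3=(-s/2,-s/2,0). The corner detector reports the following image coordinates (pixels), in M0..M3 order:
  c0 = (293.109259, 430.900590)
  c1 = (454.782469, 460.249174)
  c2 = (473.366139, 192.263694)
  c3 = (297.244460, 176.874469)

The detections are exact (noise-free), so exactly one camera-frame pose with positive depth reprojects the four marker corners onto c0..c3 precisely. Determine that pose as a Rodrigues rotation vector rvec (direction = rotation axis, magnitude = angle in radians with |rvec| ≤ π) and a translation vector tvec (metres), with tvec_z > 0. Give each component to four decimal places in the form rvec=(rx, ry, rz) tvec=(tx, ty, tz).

rvec=(0.2112, 0.1653, 0.0511) tvec=(0.0967, 0.0660, 0.6372)

Intrinsics K: fx=435.9, fy=712.4, cx=310.7, cy=246.3
Marker side s = 0.244 m; corners in marker frame (Z=0):
  M0 = (-0.1220, +0.1220, 0)
  M1 = (+0.1220, +0.1220, 0)
  M2 = (+0.1220, -0.1220, 0)
  M3 = (-0.1220, -0.1220, 0)
Detected image corners:
  c0 = (293.109259, 430.900590) px
  c1 = (454.782469, 460.249174) px
  c2 = (473.366139, 192.263694) px
  c3 = (297.244460, 176.874469) px
Planar DLT: solve 8×8 A·h = b for H (H[2,2]=1):
  H  [+596.92099 +81.10870 +376.84106]
  H  [+14.76285 +1174.04329 +320.05047]
  H  [-0.24781 +0.33393 +1.00000]
B = K⁻¹H; ‖b₁‖=1.569379, ‖b₂‖=1.569379; λ = 2/(‖b₁‖+‖b₂‖) = 0.637195, sign → tz>0 ⇒ λ=+0.637195
r₁ = λ·B[:,0] = (+0.98512,+0.06780,-0.15790); r₂ = λ·B[:,1] = (-0.03310,+0.97654,+0.21278)
r₃ = r₁×r₂ = (+0.16863,-0.20439,+0.96426); SVD([r₁ r₂ r₃]) → R = UVᵀ:
  R  [+0.98512 -0.03310 +0.16863]
  R  [+0.06780 +0.97654 -0.20439]
  R  [-0.15790 +0.21278 +0.96426]
t = (+0.09668, +0.06596, +0.63719) m
tr R = 2.925921; θ = arccos((tr R − 1)/2) = 0.273022 rad = 15.643°
axis k = ((R−Rᵀ)₃₂, (R−Rᵀ)₁₃, (R−Rᵀ)₂₁) / (2 sinθ) = (+0.773553, +0.605485, +0.187094)
rvec = θ·k = (+0.211197, +0.165311, +0.051081)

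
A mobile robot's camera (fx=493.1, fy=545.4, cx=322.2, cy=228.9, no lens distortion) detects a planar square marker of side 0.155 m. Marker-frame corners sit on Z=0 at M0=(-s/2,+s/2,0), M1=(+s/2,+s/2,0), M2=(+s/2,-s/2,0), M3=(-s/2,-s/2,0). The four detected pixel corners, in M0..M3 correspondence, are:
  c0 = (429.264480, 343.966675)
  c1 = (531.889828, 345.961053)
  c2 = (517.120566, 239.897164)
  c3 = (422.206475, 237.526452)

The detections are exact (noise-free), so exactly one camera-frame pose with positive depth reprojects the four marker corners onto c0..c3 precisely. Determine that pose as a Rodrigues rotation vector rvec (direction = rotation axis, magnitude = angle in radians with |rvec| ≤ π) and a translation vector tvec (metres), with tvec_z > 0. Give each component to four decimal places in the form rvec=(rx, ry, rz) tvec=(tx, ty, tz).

Intrinsics K: fx=493.1, fy=545.4, cx=322.2, cy=228.9
Marker side s = 0.155 m; corners in marker frame (Z=0):
  M0 = (-0.0775, +0.0775, 0)
  M1 = (+0.0775, +0.0775, 0)
  M2 = (+0.0775, -0.0775, 0)
  M3 = (-0.0775, -0.0775, 0)
Detected image corners:
  c0 = (429.264480, 343.966675) px
  c1 = (531.889828, 345.961053) px
  c2 = (517.120566, 239.897164) px
  c3 = (422.206475, 237.526452) px
Planar DLT: solve 8×8 A·h = b for H (H[2,2]=1):
  H  [+652.05457 -170.58896 +475.03311]
  H  [+23.83900 +537.42311 +289.75166]
  H  [+0.03327 -0.50737 +1.00000]
B = K⁻¹H; ‖b₁‖=1.301382, ‖b₂‖=1.301382; λ = 2/(‖b₁‖+‖b₂‖) = 0.768414, sign → tz>0 ⇒ λ=+0.768414
r₁ = λ·B[:,0] = (+0.99941,+0.02286,+0.02557); r₂ = λ·B[:,1] = (-0.01108,+0.92080,-0.38987)
r₃ = r₁×r₂ = (-0.03245,+0.38936,+0.92051); SVD([r₁ r₂ r₃]) → R = UVᵀ:
  R  [+0.99941 -0.01108 -0.03245]
  R  [+0.02286 +0.92080 +0.38936]
  R  [+0.02557 -0.38987 +0.92051]
t = (+0.23816, +0.08573, +0.76841) m
tr R = 2.840727; θ = arccos((tr R − 1)/2) = 0.401787 rad = 23.021°
axis k = ((R−Rᵀ)₃₂, (R−Rᵀ)₁₃, (R−Rᵀ)₂₁) / (2 sinθ) = (-0.996300, -0.074184, +0.043396)
rvec = θ·k = (-0.400300, -0.029806, +0.017436)

rvec=(-0.4003, -0.0298, 0.0174) tvec=(0.2382, 0.0857, 0.7684)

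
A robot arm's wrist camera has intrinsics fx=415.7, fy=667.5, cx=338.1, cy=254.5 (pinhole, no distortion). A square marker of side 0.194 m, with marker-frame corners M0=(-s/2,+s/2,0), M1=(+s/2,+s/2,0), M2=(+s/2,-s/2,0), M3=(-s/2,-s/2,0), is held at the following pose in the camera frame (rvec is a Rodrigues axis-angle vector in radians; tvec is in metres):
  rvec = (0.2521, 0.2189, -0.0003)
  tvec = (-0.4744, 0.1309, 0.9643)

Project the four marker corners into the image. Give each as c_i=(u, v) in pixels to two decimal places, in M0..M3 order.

Intrinsics K: fx=415.7, fy=667.5, cx=338.1, cy=254.5
Marker side s = 0.194 m; corners in marker frame (Z=0):
  M0 = (-0.0970, +0.0970, 0)
  M1 = (+0.0970, +0.0970, 0)
  M2 = (+0.0970, -0.0970, 0)
  M3 = (-0.0970, -0.0970, 0)
rvec = (0.2521, 0.2189, -0.0003), |rvec| = θ = 0.33387 rad = 19.130°
Rodrigues: sinθ=0.32771, 1−cosθ=0.05522; R = I + sinθ·[k]× + (1−cosθ)·[k]×²:
    [+0.97626 +0.02763 +0.21482]
    [+0.02704 +0.96852 -0.24747]
    [-0.21489 +0.24741 +0.94478]
t = (-0.4744, 0.1309, 0.9643) m
M0: Pc = R·M0+t = (-0.56642, +0.22222, +1.00914); u = 415.7·(-0.56642)/1.00914 + 338.1 = 104.7737, v = 667.5·(+0.22222)/1.00914 + 254.5 = 401.4899
M1: Pc = R·M1+t = (-0.37702, +0.22747, +0.96745); u = 415.7·(-0.37702)/0.96745 + 338.1 = 176.0994, v = 667.5·(+0.22747)/0.96745 + 254.5 = 411.4436
M2: Pc = R·M2+t = (-0.38238, +0.03958, +0.91946); u = 415.7·(-0.38238)/0.91946 + 338.1 = 165.2191, v = 667.5·(+0.03958)/0.91946 + 254.5 = 283.2318
M3: Pc = R·M3+t = (-0.57178, +0.03433, +0.96115); u = 415.7·(-0.57178)/0.96115 + 338.1 = 90.8035, v = 667.5·(+0.03433)/0.96115 + 254.5 = 278.3421

c0=(104.77, 401.49) c1=(176.10, 411.44) c2=(165.22, 283.23) c3=(90.80, 278.34)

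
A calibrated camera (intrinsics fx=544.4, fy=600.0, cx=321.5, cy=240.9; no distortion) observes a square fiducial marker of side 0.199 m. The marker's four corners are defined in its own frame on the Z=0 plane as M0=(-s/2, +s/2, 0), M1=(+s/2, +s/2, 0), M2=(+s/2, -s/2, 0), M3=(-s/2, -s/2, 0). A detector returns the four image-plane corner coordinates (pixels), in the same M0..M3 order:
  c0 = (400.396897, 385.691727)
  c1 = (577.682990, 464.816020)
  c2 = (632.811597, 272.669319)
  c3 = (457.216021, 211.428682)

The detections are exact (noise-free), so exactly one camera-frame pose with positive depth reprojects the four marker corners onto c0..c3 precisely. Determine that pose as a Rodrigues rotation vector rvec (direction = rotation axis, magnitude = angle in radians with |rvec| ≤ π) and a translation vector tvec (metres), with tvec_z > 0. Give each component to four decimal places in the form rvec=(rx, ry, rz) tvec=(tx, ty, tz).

rvec=(-0.1590, 0.2402, 0.3522) tvec=(0.2178, 0.0921, 0.6164)

Intrinsics K: fx=544.4, fy=600.0, cx=321.5, cy=240.9
Marker side s = 0.199 m; corners in marker frame (Z=0):
  M0 = (-0.0995, +0.0995, 0)
  M1 = (+0.0995, +0.0995, 0)
  M2 = (+0.0995, -0.0995, 0)
  M3 = (-0.0995, -0.0995, 0)
Detected image corners:
  c0 = (400.396897, 385.691727) px
  c1 = (577.682990, 464.816020) px
  c2 = (632.811597, 272.669319) px
  c3 = (457.216021, 211.428682) px
Planar DLT: solve 8×8 A·h = b for H (H[2,2]=1):
  H  [+668.92771 -375.38836 +513.83790]
  H  [+211.41904 +858.12691 +330.52579]
  H  [-0.42093 -0.18168 +1.00000]
B = K⁻¹H; ‖b₁‖=1.622192, ‖b₂‖=1.622192; λ = 2/(‖b₁‖+‖b₂‖) = 0.616450, sign → tz>0 ⇒ λ=+0.616450
r₁ = λ·B[:,0] = (+0.91070,+0.32140,-0.25948); r₂ = λ·B[:,1] = (-0.35893,+0.92662,-0.11200)
r₃ = r₁×r₂ = (+0.20445,+0.19513,+0.95923); SVD([r₁ r₂ r₃]) → R = UVᵀ:
  R  [+0.91070 -0.35893 +0.20445]
  R  [+0.32140 +0.92662 +0.19513]
  R  [-0.25948 -0.11200 +0.95923]
t = (+0.21779, +0.09208, +0.61645) m
tr R = 2.796551; θ = arccos((tr R − 1)/2) = 0.454967 rad = 26.068°
axis k = ((R−Rᵀ)₃₂, (R−Rᵀ)₁₃, (R−Rᵀ)₂₁) / (2 sinθ) = (-0.349463, +0.527874, +0.774096)
rvec = θ·k = (-0.158994, +0.240165, +0.352188)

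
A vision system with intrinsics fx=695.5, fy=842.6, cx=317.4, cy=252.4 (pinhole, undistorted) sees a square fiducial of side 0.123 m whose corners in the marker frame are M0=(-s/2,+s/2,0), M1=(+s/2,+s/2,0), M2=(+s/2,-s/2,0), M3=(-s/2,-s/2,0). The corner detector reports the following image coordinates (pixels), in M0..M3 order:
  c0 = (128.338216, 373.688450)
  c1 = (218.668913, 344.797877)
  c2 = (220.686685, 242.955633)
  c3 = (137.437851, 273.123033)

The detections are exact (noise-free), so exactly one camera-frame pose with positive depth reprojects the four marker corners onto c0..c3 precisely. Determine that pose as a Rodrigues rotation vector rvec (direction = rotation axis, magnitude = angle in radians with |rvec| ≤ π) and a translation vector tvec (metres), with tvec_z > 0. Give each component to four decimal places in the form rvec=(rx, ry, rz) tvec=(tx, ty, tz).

Intrinsics K: fx=695.5, fy=842.6, cx=317.4, cy=252.4
Marker side s = 0.123 m; corners in marker frame (Z=0):
  M0 = (-0.0615, +0.0615, 0)
  M1 = (+0.0615, +0.0615, 0)
  M2 = (+0.0615, -0.0615, 0)
  M3 = (-0.0615, -0.0615, 0)
Detected image corners:
  c0 = (128.338216, 373.688450) px
  c1 = (218.668913, 344.797877) px
  c2 = (220.686685, 242.955633) px
  c3 = (137.437851, 273.123033) px
Planar DLT: solve 8×8 A·h = b for H (H[2,2]=1):
  H  [+651.20112 -166.07988 +175.59424]
  H  [-333.43157 +611.98172 +306.79061]
  H  [-0.30178 -0.68273 +1.00000]
B = K⁻¹H; ‖b₁‖=1.156642, ‖b₂‖=1.156642; λ = 2/(‖b₁‖+‖b₂‖) = 0.864572, sign → tz>0 ⇒ λ=+0.864572
r₁ = λ·B[:,0] = (+0.92857,-0.26397,-0.26091); r₂ = λ·B[:,1] = (+0.06292,+0.80475,-0.59027)
r₃ = r₁×r₂ = (+0.36578,+0.53169,+0.76388); SVD([r₁ r₂ r₃]) → R = UVᵀ:
  R  [+0.92857 +0.06292 +0.36578]
  R  [-0.26397 +0.80475 +0.53169]
  R  [-0.26091 -0.59027 +0.76388]
t = (-0.17628, +0.05581, +0.86457) m
tr R = 2.497207; θ = arccos((tr R − 1)/2) = 0.724843 rad = 41.530°
axis k = ((R−Rᵀ)₃₂, (R−Rᵀ)₁₃, (R−Rᵀ)₂₁) / (2 sinθ) = (-0.846095, +0.472601, -0.246519)
rvec = θ·k = (-0.613286, +0.342562, -0.178688)

rvec=(-0.6133, 0.3426, -0.1787) tvec=(-0.1763, 0.0558, 0.8646)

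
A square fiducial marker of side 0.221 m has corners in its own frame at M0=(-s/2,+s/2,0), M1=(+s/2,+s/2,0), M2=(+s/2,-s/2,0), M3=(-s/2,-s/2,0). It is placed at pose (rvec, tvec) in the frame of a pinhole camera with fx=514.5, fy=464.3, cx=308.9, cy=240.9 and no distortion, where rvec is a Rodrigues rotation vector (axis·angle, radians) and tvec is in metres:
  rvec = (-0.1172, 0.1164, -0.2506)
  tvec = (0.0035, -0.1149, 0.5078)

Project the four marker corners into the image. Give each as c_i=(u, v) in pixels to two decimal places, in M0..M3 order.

c0=(231.10, 258.78) c1=(454.32, 205.65) c2=(392.74, 14.49) c3=(184.10, 72.69)

Intrinsics K: fx=514.5, fy=464.3, cx=308.9, cy=240.9
Marker side s = 0.221 m; corners in marker frame (Z=0):
  M0 = (-0.1105, +0.1105, 0)
  M1 = (+0.1105, +0.1105, 0)
  M2 = (+0.1105, -0.1105, 0)
  M3 = (-0.1105, -0.1105, 0)
rvec = (-0.1172, 0.1164, -0.2506), |rvec| = θ = 0.30014 rad = 17.197°
Rodrigues: sinθ=0.29566, 1−cosθ=0.04471; R = I + sinθ·[k]× + (1−cosθ)·[k]×²:
    [+0.96211 +0.24008 +0.12924]
    [-0.25362 +0.96202 +0.10097]
    [-0.10008 -0.12992 +0.98646]
t = (0.0035, -0.1149, 0.5078) m
M0: Pc = R·M0+t = (-0.07628, +0.01943, +0.50450); u = 514.5·(-0.07628)/0.50450 + 308.9 = 231.1044, v = 464.3·(+0.01943)/0.50450 + 240.9 = 258.7803
M1: Pc = R·M1+t = (+0.13634, -0.03662, +0.48238); u = 514.5·(+0.13634)/0.48238 + 308.9 = 454.3200, v = 464.3·(-0.03662)/0.48238 + 240.9 = 205.6505
M2: Pc = R·M2+t = (+0.08328, -0.24923, +0.51110); u = 514.5·(+0.08328)/0.51110 + 308.9 = 392.7384, v = 464.3·(-0.24923)/0.51110 + 240.9 = 14.4914
M3: Pc = R·M3+t = (-0.12934, -0.19318, +0.53322); u = 514.5·(-0.12934)/0.53322 + 308.9 = 184.0974, v = 464.3·(-0.19318)/0.53322 + 240.9 = 72.6899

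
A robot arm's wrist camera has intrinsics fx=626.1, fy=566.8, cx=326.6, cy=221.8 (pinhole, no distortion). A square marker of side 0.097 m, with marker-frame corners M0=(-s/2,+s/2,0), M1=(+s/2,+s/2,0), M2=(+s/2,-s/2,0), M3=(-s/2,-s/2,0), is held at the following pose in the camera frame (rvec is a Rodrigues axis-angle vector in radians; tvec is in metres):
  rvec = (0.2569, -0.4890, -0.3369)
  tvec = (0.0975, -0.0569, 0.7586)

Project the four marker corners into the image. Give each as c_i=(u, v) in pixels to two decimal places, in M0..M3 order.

c0=(384.34, 225.98) c1=(444.88, 199.84) c2=(429.52, 133.15) c3=(365.54, 156.71)

Intrinsics K: fx=626.1, fy=566.8, cx=326.6, cy=221.8
Marker side s = 0.097 m; corners in marker frame (Z=0):
  M0 = (-0.0485, +0.0485, 0)
  M1 = (+0.0485, +0.0485, 0)
  M2 = (+0.0485, -0.0485, 0)
  M3 = (-0.0485, -0.0485, 0)
rvec = (0.2569, -0.4890, -0.3369), |rvec| = θ = 0.64701 rad = 37.071°
Rodrigues: sinθ=0.60280, 1−cosθ=0.20211; R = I + sinθ·[k]× + (1−cosθ)·[k]×²:
    [+0.82975 +0.25323 -0.49738]
    [-0.37453 +0.91334 -0.15981]
    [+0.41380 +0.31889 +0.85269]
t = (0.0975, -0.0569, 0.7586) m
M0: Pc = R·M0+t = (+0.06954, +0.00556, +0.75400); u = 626.1·(+0.06954)/0.75400 + 326.6 = 384.3431, v = 566.8·(+0.00556)/0.75400 + 221.8 = 225.9809
M1: Pc = R·M1+t = (+0.15002, -0.03077, +0.79414); u = 626.1·(+0.15002)/0.79414 + 326.6 = 444.8802, v = 566.8·(-0.03077)/0.79414 + 221.8 = 199.8399
M2: Pc = R·M2+t = (+0.12546, -0.11936, +0.76320); u = 626.1·(+0.12546)/0.76320 + 326.6 = 429.5232, v = 566.8·(-0.11936)/0.76320 + 221.8 = 133.1549
M3: Pc = R·M3+t = (+0.04498, -0.08303, +0.72306); u = 626.1·(+0.04498)/0.72306 + 326.6 = 365.5440, v = 566.8·(-0.08303)/0.72306 + 221.8 = 156.7124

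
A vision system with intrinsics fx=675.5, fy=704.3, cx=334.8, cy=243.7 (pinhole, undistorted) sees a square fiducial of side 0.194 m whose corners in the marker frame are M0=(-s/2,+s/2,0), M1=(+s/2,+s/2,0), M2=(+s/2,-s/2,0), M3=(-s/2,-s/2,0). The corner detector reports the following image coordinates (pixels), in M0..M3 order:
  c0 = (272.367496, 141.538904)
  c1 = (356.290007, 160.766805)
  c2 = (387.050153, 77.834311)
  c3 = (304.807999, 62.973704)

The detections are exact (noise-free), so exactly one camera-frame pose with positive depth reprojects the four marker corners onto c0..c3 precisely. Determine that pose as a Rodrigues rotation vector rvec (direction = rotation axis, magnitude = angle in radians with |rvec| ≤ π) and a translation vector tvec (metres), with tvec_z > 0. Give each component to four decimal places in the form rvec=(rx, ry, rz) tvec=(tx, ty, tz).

Intrinsics K: fx=675.5, fy=704.3, cx=334.8, cy=243.7
Marker side s = 0.194 m; corners in marker frame (Z=0):
  M0 = (-0.0970, +0.0970, 0)
  M1 = (+0.0970, +0.0970, 0)
  M2 = (+0.0970, -0.0970, 0)
  M3 = (-0.0970, -0.0970, 0)
Detected image corners:
  c0 = (272.367496, 141.538904) px
  c1 = (356.290007, 160.766805) px
  c2 = (387.050153, 77.834311) px
  c3 = (304.807999, 62.973704) px
Planar DLT: solve 8×8 A·h = b for H (H[2,2]=1):
  H  [+349.70624 -227.25183 +329.46945]
  H  [+61.31248 +394.40724 +109.81958]
  H  [-0.23770 -0.19466 +1.00000]
B = K⁻¹H; ‖b₁‖=0.699313, ‖b₂‖=0.699313; λ = 2/(‖b₁‖+‖b₂‖) = 1.429974, sign → tz>0 ⇒ λ=+1.429974
r₁ = λ·B[:,0] = (+0.90876,+0.24210,-0.33990); r₂ = λ·B[:,1] = (-0.34311,+0.89710,-0.27836)
r₃ = r₁×r₂ = (+0.23754,+0.36959,+0.89832); SVD([r₁ r₂ r₃]) → R = UVᵀ:
  R  [+0.90876 -0.34311 +0.23754]
  R  [+0.24210 +0.89710 +0.36959]
  R  [-0.33990 -0.27836 +0.89832]
t = (-0.01128, -0.27182, +1.42997) m
tr R = 2.704188; θ = arccos((tr R − 1)/2) = 0.550823 rad = 31.560°
axis k = ((R−Rᵀ)₃₂, (R−Rᵀ)₁₃, (R−Rᵀ)₂₁) / (2 sinθ) = (-0.618996, +0.551637, +0.559053)
rvec = θ·k = (-0.340957, +0.303855, +0.307940)

rvec=(-0.3410, 0.3039, 0.3079) tvec=(-0.0113, -0.2718, 1.4300)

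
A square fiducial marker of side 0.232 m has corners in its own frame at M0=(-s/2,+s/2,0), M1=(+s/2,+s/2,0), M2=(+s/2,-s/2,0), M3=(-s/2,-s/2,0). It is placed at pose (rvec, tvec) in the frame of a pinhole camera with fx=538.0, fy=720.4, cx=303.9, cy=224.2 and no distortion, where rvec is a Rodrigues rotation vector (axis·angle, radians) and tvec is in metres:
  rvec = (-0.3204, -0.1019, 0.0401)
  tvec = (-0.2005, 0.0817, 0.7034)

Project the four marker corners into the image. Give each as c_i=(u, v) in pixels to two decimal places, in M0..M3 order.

Intrinsics K: fx=538.0, fy=720.4, cx=303.9, cy=224.2
Marker side s = 0.232 m; corners in marker frame (Z=0):
  M0 = (-0.1160, +0.1160, 0)
  M1 = (+0.1160, +0.1160, 0)
  M2 = (+0.1160, -0.1160, 0)
  M3 = (-0.1160, -0.1160, 0)
rvec = (-0.3204, -0.1019, 0.0401), |rvec| = θ = 0.33860 rad = 19.400°
Rodrigues: sinθ=0.33216, 1−cosθ=0.05678; R = I + sinθ·[k]× + (1−cosθ)·[k]×²:
    [+0.99406 -0.02317 -0.10633]
    [+0.05551 +0.94836 +0.31229]
    [+0.09360 -0.31634 +0.94402]
t = (-0.2005, 0.0817, 0.7034) m
M0: Pc = R·M0+t = (-0.31850, +0.18527, +0.65585); u = 538.0·(-0.31850)/0.65585 + 303.9 = 42.6314, v = 720.4·(+0.18527)/0.65585 + 224.2 = 427.7070
M1: Pc = R·M1+t = (-0.08788, +0.19815, +0.67756); u = 538.0·(-0.08788)/0.67756 + 303.9 = 234.1241, v = 720.4·(+0.19815)/0.67756 + 224.2 = 434.8766
M2: Pc = R·M2+t = (-0.08250, -0.02187, +0.75095); u = 538.0·(-0.08250)/0.75095 + 303.9 = 244.7942, v = 720.4·(-0.02187)/0.75095 + 224.2 = 203.2184
M3: Pc = R·M3+t = (-0.31312, -0.03475, +0.72924); u = 538.0·(-0.31312)/0.72924 + 303.9 = 72.8909, v = 720.4·(-0.03475)/0.72924 + 224.2 = 189.8720

c0=(42.63, 427.71) c1=(234.12, 434.88) c2=(244.79, 203.22) c3=(72.89, 189.87)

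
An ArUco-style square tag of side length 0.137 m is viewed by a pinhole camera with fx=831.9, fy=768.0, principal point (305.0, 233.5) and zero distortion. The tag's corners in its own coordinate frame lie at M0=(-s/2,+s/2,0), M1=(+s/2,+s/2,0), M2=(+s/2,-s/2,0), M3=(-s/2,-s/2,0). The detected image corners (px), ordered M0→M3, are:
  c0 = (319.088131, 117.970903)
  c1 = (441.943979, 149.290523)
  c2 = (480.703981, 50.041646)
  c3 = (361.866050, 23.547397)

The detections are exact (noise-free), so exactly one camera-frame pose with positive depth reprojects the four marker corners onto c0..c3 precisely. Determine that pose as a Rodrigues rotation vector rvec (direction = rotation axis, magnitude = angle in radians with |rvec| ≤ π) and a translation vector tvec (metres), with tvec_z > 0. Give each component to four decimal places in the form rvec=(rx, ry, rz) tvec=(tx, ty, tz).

rvec=(-0.3454, 0.1891, 0.3397) tvec=(0.1030, -0.1753, 0.8996)

Intrinsics K: fx=831.9, fy=768.0, cx=305.0, cy=233.5
Marker side s = 0.137 m; corners in marker frame (Z=0):
  M0 = (-0.0685, +0.0685, 0)
  M1 = (+0.0685, +0.0685, 0)
  M2 = (+0.0685, -0.0685, 0)
  M3 = (-0.0685, -0.0685, 0)
Detected image corners:
  c0 = (319.088131, 117.970903) px
  c1 = (441.943979, 149.290523) px
  c2 = (480.703981, 50.041646) px
  c3 = (361.866050, 23.547397) px
Planar DLT: solve 8×8 A·h = b for H (H[2,2]=1):
  H  [+775.67060 -430.93304 +400.26876]
  H  [+188.04931 +678.22697 +83.84962]
  H  [-0.26463 -0.33196 +1.00000]
B = K⁻¹H; ‖b₁‖=1.111568, ‖b₂‖=1.111568; λ = 2/(‖b₁‖+‖b₂‖) = 0.899630, sign → tz>0 ⇒ λ=+0.899630
r₁ = λ·B[:,0] = (+0.92611,+0.29266,-0.23807); r₂ = λ·B[:,1] = (-0.35653,+0.88527,-0.29864)
r₃ = r₁×r₂ = (+0.12335,+0.36145,+0.92419); SVD([r₁ r₂ r₃]) → R = UVᵀ:
  R  [+0.92611 -0.35653 +0.12335]
  R  [+0.29266 +0.88527 +0.36145]
  R  [-0.23807 -0.29864 +0.92419]
t = (+0.10303, -0.17530, +0.89963) m
tr R = 2.735570; θ = arccos((tr R − 1)/2) = 0.520069 rad = 29.798°
axis k = ((R−Rᵀ)₃₂, (R−Rᵀ)₁₃, (R−Rᵀ)₂₁) / (2 sinθ) = (-0.664160, +0.363648, +0.653186)
rvec = θ·k = (-0.345409, +0.189122, +0.339701)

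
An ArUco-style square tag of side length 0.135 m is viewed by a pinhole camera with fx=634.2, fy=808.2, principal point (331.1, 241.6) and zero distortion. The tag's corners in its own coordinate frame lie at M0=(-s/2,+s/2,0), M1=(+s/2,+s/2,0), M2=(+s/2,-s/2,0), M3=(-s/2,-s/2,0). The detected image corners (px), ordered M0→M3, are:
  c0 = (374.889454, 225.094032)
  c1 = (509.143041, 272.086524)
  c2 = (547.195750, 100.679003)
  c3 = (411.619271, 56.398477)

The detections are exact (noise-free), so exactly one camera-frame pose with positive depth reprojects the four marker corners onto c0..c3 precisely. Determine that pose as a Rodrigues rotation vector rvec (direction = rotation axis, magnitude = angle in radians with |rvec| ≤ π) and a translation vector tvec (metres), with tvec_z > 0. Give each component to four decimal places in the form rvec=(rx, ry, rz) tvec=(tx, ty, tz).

rvec=(0.0122, 0.0821, 0.2700) tvec=(0.1261, -0.0598, 0.6198)

Intrinsics K: fx=634.2, fy=808.2, cx=331.1, cy=241.6
Marker side s = 0.135 m; corners in marker frame (Z=0):
  M0 = (-0.0675, +0.0675, 0)
  M1 = (+0.0675, +0.0675, 0)
  M2 = (+0.0675, -0.0675, 0)
  M3 = (-0.0675, -0.0675, 0)
Detected image corners:
  c0 = (374.889454, 225.094032) px
  c1 = (509.143041, 272.086524) px
  c2 = (547.195750, 100.679003) px
  c3 = (411.619271, 56.398477) px
Planar DLT: solve 8×8 A·h = b for H (H[2,2]=1):
  H  [+940.34237 -259.82344 +460.08175]
  H  [+317.12121 +1265.62742 +163.58031]
  H  [-0.12810 +0.03713 +1.00000]
B = K⁻¹H; ‖b₁‖=1.613426, ‖b₂‖=1.613426; λ = 2/(‖b₁‖+‖b₂‖) = 0.619799, sign → tz>0 ⇒ λ=+0.619799
r₁ = λ·B[:,0] = (+0.96044,+0.26693,-0.07939); r₂ = λ·B[:,1] = (-0.26594,+0.96372,+0.02301)
r₃ = r₁×r₂ = (+0.08266,-0.00099,+0.99658); SVD([r₁ r₂ r₃]) → R = UVᵀ:
  R  [+0.96044 -0.26594 +0.08266]
  R  [+0.26693 +0.96372 -0.00099]
  R  [-0.07939 +0.02301 +0.99658]
t = (+0.12605, -0.05983, +0.61980) m
tr R = 2.920733; θ = arccos((tr R − 1)/2) = 0.282483 rad = 16.185°
axis k = ((R−Rᵀ)₃₂, (R−Rᵀ)₁₃, (R−Rᵀ)₂₁) / (2 sinθ) = (+0.043055, +0.290685, +0.955850)
rvec = θ·k = (+0.012162, +0.082113, +0.270011)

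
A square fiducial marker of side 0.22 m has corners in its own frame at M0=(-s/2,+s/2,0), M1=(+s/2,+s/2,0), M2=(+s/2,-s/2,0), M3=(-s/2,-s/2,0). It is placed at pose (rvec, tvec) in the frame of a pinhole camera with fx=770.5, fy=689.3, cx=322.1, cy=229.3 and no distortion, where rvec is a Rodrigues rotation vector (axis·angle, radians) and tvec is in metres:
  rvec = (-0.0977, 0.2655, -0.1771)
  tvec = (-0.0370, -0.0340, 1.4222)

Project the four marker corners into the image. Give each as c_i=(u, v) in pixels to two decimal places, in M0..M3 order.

Intrinsics K: fx=770.5, fy=689.3, cx=322.1, cy=229.3
Marker side s = 0.22 m; corners in marker frame (Z=0):
  M0 = (-0.1100, +0.1100, 0)
  M1 = (+0.1100, +0.1100, 0)
  M2 = (+0.1100, -0.1100, 0)
  M3 = (-0.1100, -0.1100, 0)
rvec = (-0.0977, 0.2655, -0.1771), |rvec| = θ = 0.33377 rad = 19.123°
Rodrigues: sinθ=0.32760, 1−cosθ=0.05518; R = I + sinθ·[k]× + (1−cosθ)·[k]×²:
    [+0.94954 +0.16098 +0.26917]
    [-0.18668 +0.97973 +0.07260]
    [-0.25203 -0.11919 +0.96035]
t = (-0.0370, -0.0340, 1.4222) m
M0: Pc = R·M0+t = (-0.12374, +0.09431, +1.43681); u = 770.5·(-0.12374)/1.43681 + 322.1 = 255.7426, v = 689.3·(+0.09431)/1.43681 + 229.3 = 274.5424
M1: Pc = R·M1+t = (+0.08516, +0.05324, +1.38137); u = 770.5·(+0.08516)/1.38137 + 322.1 = 369.5993, v = 689.3·(+0.05324)/1.38137 + 229.3 = 255.8647
M2: Pc = R·M2+t = (+0.04974, -0.16231, +1.40759); u = 770.5·(+0.04974)/1.40759 + 322.1 = 349.3283, v = 689.3·(-0.16231)/1.40759 + 229.3 = 149.8185
M3: Pc = R·M3+t = (-0.15916, -0.12124, +1.46303); u = 770.5·(-0.15916)/1.46303 + 322.1 = 238.2804, v = 689.3·(-0.12124)/1.46303 + 229.3 = 172.1804

c0=(255.74, 274.54) c1=(369.60, 255.86) c2=(349.33, 149.82) c3=(238.28, 172.18)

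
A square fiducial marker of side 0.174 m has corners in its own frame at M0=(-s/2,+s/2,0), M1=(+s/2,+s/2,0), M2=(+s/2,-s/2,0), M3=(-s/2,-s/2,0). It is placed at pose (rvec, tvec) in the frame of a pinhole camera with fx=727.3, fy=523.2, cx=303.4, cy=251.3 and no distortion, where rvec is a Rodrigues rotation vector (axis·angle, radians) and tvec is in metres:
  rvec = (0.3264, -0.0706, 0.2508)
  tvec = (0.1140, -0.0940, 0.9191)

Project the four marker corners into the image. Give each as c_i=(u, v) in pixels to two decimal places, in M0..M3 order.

c0=(309.40, 232.04) c1=(437.31, 254.55) c2=(481.05, 162.22) c3=(346.31, 136.36)

Intrinsics K: fx=727.3, fy=523.2, cx=303.4, cy=251.3
Marker side s = 0.174 m; corners in marker frame (Z=0):
  M0 = (-0.0870, +0.0870, 0)
  M1 = (+0.0870, +0.0870, 0)
  M2 = (+0.0870, -0.0870, 0)
  M3 = (-0.0870, -0.0870, 0)
rvec = (0.3264, -0.0706, 0.2508), |rvec| = θ = 0.41764 rad = 23.929°
Rodrigues: sinθ=0.40560, 1−cosθ=0.08595; R = I + sinθ·[k]× + (1−cosθ)·[k]×²:
    [+0.96655 -0.25493 -0.02823]
    [+0.23222 +0.91651 -0.32572]
    [+0.10890 +0.30827 +0.94505]
t = (0.1140, -0.0940, 0.9191) m
M0: Pc = R·M0+t = (+0.00773, -0.03447, +0.93644); u = 727.3·(+0.00773)/0.93644 + 303.4 = 309.4048, v = 523.2·(-0.03447)/0.93644 + 251.3 = 232.0430
M1: Pc = R·M1+t = (+0.17591, +0.00594, +0.95539); u = 727.3·(+0.17591)/0.95539 + 303.4 = 437.3134, v = 523.2·(+0.00594)/0.95539 + 251.3 = 254.5523
M2: Pc = R·M2+t = (+0.22027, -0.15353, +0.90176); u = 727.3·(+0.22027)/0.90176 + 303.4 = 481.0549, v = 523.2·(-0.15353)/0.90176 + 251.3 = 162.2198
M3: Pc = R·M3+t = (+0.05209, -0.19394, +0.88281); u = 727.3·(+0.05209)/0.88281 + 303.4 = 346.3136, v = 523.2·(-0.19394)/0.88281 + 251.3 = 136.3610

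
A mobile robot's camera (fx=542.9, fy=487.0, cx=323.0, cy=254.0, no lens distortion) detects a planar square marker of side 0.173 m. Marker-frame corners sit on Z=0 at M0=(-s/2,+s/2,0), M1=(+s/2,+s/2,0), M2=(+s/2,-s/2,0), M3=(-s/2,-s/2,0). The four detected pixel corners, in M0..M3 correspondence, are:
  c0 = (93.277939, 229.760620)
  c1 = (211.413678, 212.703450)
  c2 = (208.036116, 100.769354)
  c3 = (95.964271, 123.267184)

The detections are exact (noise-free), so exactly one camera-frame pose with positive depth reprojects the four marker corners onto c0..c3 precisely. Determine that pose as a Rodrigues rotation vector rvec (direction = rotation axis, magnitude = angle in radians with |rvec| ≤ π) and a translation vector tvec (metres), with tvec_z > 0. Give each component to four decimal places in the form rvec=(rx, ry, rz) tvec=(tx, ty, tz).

rvec=(-0.2101, 0.2630, -0.1002) tvec=(-0.2291, -0.1310, 0.7210)

Intrinsics K: fx=542.9, fy=487.0, cx=323.0, cy=254.0
Marker side s = 0.173 m; corners in marker frame (Z=0):
  M0 = (-0.0865, +0.0865, 0)
  M1 = (+0.0865, +0.0865, 0)
  M2 = (+0.0865, -0.0865, 0)
  M3 = (-0.0865, -0.0865, 0)
Detected image corners:
  c0 = (93.277939, 229.760620) px
  c1 = (211.413678, 212.703450) px
  c2 = (208.036116, 100.769354) px
  c3 = (95.964271, 123.267184) px
Planar DLT: solve 8×8 A·h = b for H (H[2,2]=1):
  H  [+612.69715 -44.70512 +150.46135]
  H  [-171.87209 +580.25789 +165.48494]
  H  [-0.34292 -0.30349 +1.00000]
B = K⁻¹H; ‖b₁‖=1.386964, ‖b₂‖=1.386964; λ = 2/(‖b₁‖+‖b₂‖) = 0.720999, sign → tz>0 ⇒ λ=+0.720999
r₁ = λ·B[:,0] = (+0.96079,-0.12550,-0.24724); r₂ = λ·B[:,1] = (+0.07081,+0.97319,-0.21882)
r₃ = r₁×r₂ = (+0.26808,+0.19273,+0.94392); SVD([r₁ r₂ r₃]) → R = UVᵀ:
  R  [+0.96079 +0.07081 +0.26808]
  R  [-0.12550 +0.97319 +0.19273]
  R  [-0.24724 -0.21882 +0.94392]
t = (-0.22914, -0.13105, +0.72100) m
tr R = 2.877907; θ = arccos((tr R − 1)/2) = 0.351220 rad = 20.123°
axis k = ((R−Rᵀ)₃₂, (R−Rᵀ)₁₃, (R−Rᵀ)₂₁) / (2 sinθ) = (-0.598100, +0.748916, -0.285310)
rvec = θ·k = (-0.210065, +0.263034, -0.100207)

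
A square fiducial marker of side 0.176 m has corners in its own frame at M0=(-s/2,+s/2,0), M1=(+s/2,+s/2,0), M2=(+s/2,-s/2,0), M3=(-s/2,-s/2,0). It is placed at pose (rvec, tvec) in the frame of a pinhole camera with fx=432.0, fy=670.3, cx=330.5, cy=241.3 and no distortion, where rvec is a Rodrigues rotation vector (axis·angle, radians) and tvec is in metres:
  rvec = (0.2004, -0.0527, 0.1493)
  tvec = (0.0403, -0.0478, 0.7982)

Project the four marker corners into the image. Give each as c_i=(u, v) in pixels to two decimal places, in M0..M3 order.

Intrinsics K: fx=432.0, fy=670.3, cx=330.5, cy=241.3
Marker side s = 0.176 m; corners in marker frame (Z=0):
  M0 = (-0.0880, +0.0880, 0)
  M1 = (+0.0880, +0.0880, 0)
  M2 = (+0.0880, -0.0880, 0)
  M3 = (-0.0880, -0.0880, 0)
rvec = (0.2004, -0.0527, 0.1493), |rvec| = θ = 0.25540 rad = 14.633°
Rodrigues: sinθ=0.25263, 1−cosθ=0.03244; R = I + sinθ·[k]× + (1−cosθ)·[k]×²:
    [+0.98753 -0.15293 -0.03725]
    [+0.14243 +0.96894 -0.20214]
    [+0.06701 +0.19432 +0.97865]
t = (0.0403, -0.0478, 0.7982) m
M0: Pc = R·M0+t = (-0.06006, +0.02493, +0.80940); u = 432.0·(-0.06006)/0.80940 + 330.5 = 298.4437, v = 670.3·(+0.02493)/0.80940 + 241.3 = 261.9482
M1: Pc = R·M1+t = (+0.11374, +0.05000, +0.82120); u = 432.0·(+0.11374)/0.82120 + 330.5 = 390.3368, v = 670.3·(+0.05000)/0.82120 + 241.3 = 282.1132
M2: Pc = R·M2+t = (+0.14066, -0.12053, +0.78700); u = 432.0·(+0.14066)/0.78700 + 330.5 = 407.7120, v = 670.3·(-0.12053)/0.78700 + 241.3 = 138.6396
M3: Pc = R·M3+t = (-0.03314, -0.14560, +0.77520); u = 432.0·(-0.03314)/0.77520 + 330.5 = 312.0293, v = 670.3·(-0.14560)/0.77520 + 241.3 = 115.4023

c0=(298.44, 261.95) c1=(390.34, 282.11) c2=(407.71, 138.64) c3=(312.03, 115.40)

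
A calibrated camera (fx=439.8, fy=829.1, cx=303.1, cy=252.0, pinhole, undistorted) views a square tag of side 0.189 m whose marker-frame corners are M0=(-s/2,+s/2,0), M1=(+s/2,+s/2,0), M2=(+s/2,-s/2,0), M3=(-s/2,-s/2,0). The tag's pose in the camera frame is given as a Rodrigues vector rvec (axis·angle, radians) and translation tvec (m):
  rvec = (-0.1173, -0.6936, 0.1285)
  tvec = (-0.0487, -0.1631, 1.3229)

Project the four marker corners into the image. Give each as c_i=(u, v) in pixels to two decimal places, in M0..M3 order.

c0=(257.99, 195.73) c1=(308.19, 218.58) c2=(312.78, 108.68) c3=(264.13, 76.11)

Intrinsics K: fx=439.8, fy=829.1, cx=303.1, cy=252.0
Marker side s = 0.189 m; corners in marker frame (Z=0):
  M0 = (-0.0945, +0.0945, 0)
  M1 = (+0.0945, +0.0945, 0)
  M2 = (+0.0945, -0.0945, 0)
  M3 = (-0.0945, -0.0945, 0)
rvec = (-0.1173, -0.6936, 0.1285), |rvec| = θ = 0.71509 rad = 40.972°
Rodrigues: sinθ=0.65568, 1−cosθ=0.24497; R = I + sinθ·[k]× + (1−cosθ)·[k]×²:
    [+0.76163 -0.07885 -0.64320]
    [+0.15680 +0.98550 +0.06486]
    [+0.62876 -0.15025 +0.76295]
t = (-0.0487, -0.1631, 1.3229) m
M0: Pc = R·M0+t = (-0.12812, -0.08479, +1.24928); u = 439.8·(-0.12812)/1.24928 + 303.1 = 257.9946, v = 829.1·(-0.08479)/1.24928 + 252.0 = 195.7295
M1: Pc = R·M1+t = (+0.01582, -0.05515, +1.36812); u = 439.8·(+0.01582)/1.36812 + 303.1 = 308.1863, v = 829.1·(-0.05515)/1.36812 + 252.0 = 218.5766
M2: Pc = R·M2+t = (+0.03072, -0.24141, +1.39652); u = 439.8·(+0.03072)/1.39652 + 303.1 = 312.7761, v = 829.1·(-0.24141)/1.39652 + 252.0 = 108.6758
M3: Pc = R·M3+t = (-0.11322, -0.27105, +1.27768); u = 439.8·(-0.11322)/1.27768 + 303.1 = 264.1269, v = 829.1·(-0.27105)/1.27768 + 252.0 = 76.1147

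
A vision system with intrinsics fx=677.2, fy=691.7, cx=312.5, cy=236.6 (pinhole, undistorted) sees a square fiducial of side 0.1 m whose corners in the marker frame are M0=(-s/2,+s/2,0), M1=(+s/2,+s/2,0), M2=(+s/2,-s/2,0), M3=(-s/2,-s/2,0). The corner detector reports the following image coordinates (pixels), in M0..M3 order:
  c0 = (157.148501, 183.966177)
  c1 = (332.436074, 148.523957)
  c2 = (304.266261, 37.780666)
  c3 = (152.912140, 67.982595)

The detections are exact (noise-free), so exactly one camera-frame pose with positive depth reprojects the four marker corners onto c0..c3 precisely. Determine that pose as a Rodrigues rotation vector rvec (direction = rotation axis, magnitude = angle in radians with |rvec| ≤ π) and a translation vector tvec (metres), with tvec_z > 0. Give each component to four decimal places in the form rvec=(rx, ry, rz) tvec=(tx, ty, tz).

Intrinsics K: fx=677.2, fy=691.7, cx=312.5, cy=236.6
Marker side s = 0.1 m; corners in marker frame (Z=0):
  M0 = (-0.0500, +0.0500, 0)
  M1 = (+0.0500, +0.0500, 0)
  M2 = (+0.0500, -0.0500, 0)
  M3 = (-0.0500, -0.0500, 0)
Detected image corners:
  c0 = (157.148501, 183.966177) px
  c1 = (332.436074, 148.523957) px
  c2 = (304.266261, 37.780666) px
  c3 = (152.912140, 67.982595) px
Planar DLT: solve 8×8 A·h = b for H (H[2,2]=1):
  H  [+1633.15500 -185.46767 +236.24636]
  H  [-322.25199 +972.62787 +105.36954]
  H  [+0.03691 -1.46909 +1.00000]
B = K⁻¹H; ‖b₁‖=2.442217, ‖b₂‖=2.442217; λ = 2/(‖b₁‖+‖b₂‖) = 0.409464, sign → tz>0 ⇒ λ=+0.409464
r₁ = λ·B[:,0] = (+0.98050,-0.19593,+0.01511); r₂ = λ·B[:,1] = (+0.16544,+0.78152,-0.60154)
r₃ = r₁×r₂ = (+0.10605,+0.59231,+0.79870); SVD([r₁ r₂ r₃]) → R = UVᵀ:
  R  [+0.98050 +0.16544 +0.10605]
  R  [-0.19593 +0.78152 +0.59231]
  R  [+0.01511 -0.60154 +0.79870]
t = (-0.04611, -0.07768, +0.40946) m
tr R = 2.560726; θ = arccos((tr R − 1)/2) = 0.675550 rad = 38.706°
axis k = ((R−Rᵀ)₃₂, (R−Rᵀ)₁₃, (R−Rᵀ)₂₁) / (2 sinθ) = (-0.954579, +0.072710, -0.288950)
rvec = θ·k = (-0.644866, +0.049119, -0.195200)

rvec=(-0.6449, 0.0491, -0.1952) tvec=(-0.0461, -0.0777, 0.4095)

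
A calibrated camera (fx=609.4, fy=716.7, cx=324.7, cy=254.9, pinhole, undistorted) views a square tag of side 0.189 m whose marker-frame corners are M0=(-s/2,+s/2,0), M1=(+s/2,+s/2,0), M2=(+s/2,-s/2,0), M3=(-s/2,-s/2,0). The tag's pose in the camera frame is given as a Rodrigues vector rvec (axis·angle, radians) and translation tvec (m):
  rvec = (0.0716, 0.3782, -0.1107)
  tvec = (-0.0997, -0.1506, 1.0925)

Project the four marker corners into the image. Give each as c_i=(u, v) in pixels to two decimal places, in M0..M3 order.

Intrinsics K: fx=609.4, fy=716.7, cx=324.7, cy=254.9
Marker side s = 0.189 m; corners in marker frame (Z=0):
  M0 = (-0.0945, +0.0945, 0)
  M1 = (+0.0945, +0.0945, 0)
  M2 = (+0.0945, -0.0945, 0)
  M3 = (-0.0945, -0.0945, 0)
rvec = (0.0716, 0.3782, -0.1107), |rvec| = θ = 0.40052 rad = 22.948°
Rodrigues: sinθ=0.38990, 1−cosθ=0.07914; R = I + sinθ·[k]× + (1−cosθ)·[k]×²:
    [+0.92339 +0.12112 +0.36426]
    [-0.09440 +0.99143 -0.09036]
    [-0.37208 +0.04905 +0.92690]
t = (-0.0997, -0.1506, 1.0925) m
M0: Pc = R·M0+t = (-0.17551, -0.04799, +1.13230); u = 609.4·(-0.17551)/1.13230 + 324.7 = 230.2387, v = 716.7·(-0.04799)/1.13230 + 254.9 = 224.5247
M1: Pc = R·M1+t = (-0.00099, -0.06583, +1.06197); u = 609.4·(-0.00099)/1.06197 + 324.7 = 324.1298, v = 716.7·(-0.06583)/1.06197 + 254.9 = 210.4719
M2: Pc = R·M2+t = (-0.02389, -0.25321, +1.05270); u = 609.4·(-0.02389)/1.05270 + 324.7 = 310.8726, v = 716.7·(-0.25321)/1.05270 + 254.9 = 82.5094
M3: Pc = R·M3+t = (-0.19841, -0.23537, +1.12303); u = 609.4·(-0.19841)/1.12303 + 324.7 = 217.0367, v = 716.7·(-0.23537)/1.12303 + 254.9 = 104.6911

c0=(230.24, 224.52) c1=(324.13, 210.47) c2=(310.87, 82.51) c3=(217.04, 104.69)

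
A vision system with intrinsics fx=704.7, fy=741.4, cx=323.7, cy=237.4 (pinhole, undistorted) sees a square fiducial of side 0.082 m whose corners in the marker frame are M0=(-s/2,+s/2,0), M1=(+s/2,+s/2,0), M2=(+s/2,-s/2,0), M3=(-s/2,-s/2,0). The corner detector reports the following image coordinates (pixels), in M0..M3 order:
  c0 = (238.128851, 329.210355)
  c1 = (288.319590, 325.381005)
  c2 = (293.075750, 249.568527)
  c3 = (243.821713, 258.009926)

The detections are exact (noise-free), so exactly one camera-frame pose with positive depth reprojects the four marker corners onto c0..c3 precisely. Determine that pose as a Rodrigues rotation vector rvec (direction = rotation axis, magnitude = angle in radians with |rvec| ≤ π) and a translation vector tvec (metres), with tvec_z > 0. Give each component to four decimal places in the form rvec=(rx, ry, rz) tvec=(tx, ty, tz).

rvec=(-0.2658, 0.7182, -0.0419) tvec=(-0.0678, 0.0580, 0.8145)

Intrinsics K: fx=704.7, fy=741.4, cx=323.7, cy=237.4
Marker side s = 0.082 m; corners in marker frame (Z=0):
  M0 = (-0.0410, +0.0410, 0)
  M1 = (+0.0410, +0.0410, 0)
  M2 = (+0.0410, -0.0410, 0)
  M3 = (-0.0410, -0.0410, 0)
Detected image corners:
  c0 = (238.128851, 329.210355) px
  c1 = (288.319590, 325.381005) px
  c2 = (293.075750, 249.568527) px
  c3 = (243.821713, 258.009926) px
Planar DLT: solve 8×8 A·h = b for H (H[2,2]=1):
  H  [+395.94637 -147.07431 +265.06343]
  H  [-305.08268 +804.60229 +290.17050]
  H  [-0.79128 -0.31288 +1.00000]
B = K⁻¹H; ‖b₁‖=1.227750, ‖b₂‖=1.227750; λ = 2/(‖b₁‖+‖b₂‖) = 0.814498, sign → tz>0 ⇒ λ=+0.814498
r₁ = λ·B[:,0] = (+0.75368,-0.12879,-0.64450); r₂ = λ·B[:,1] = (-0.05293,+0.96553,-0.25484)
r₃ = r₁×r₂ = (+0.65510,+0.22618,+0.72089); SVD([r₁ r₂ r₃]) → R = UVᵀ:
  R  [+0.75368 -0.05293 +0.65510]
  R  [-0.12879 +0.96553 +0.22618]
  R  [-0.64450 -0.25484 +0.72089]
t = (-0.06777, +0.05797, +0.81450) m
tr R = 2.440106; θ = arccos((tr R − 1)/2) = 0.766918 rad = 43.941°
axis k = ((R−Rᵀ)₃₂, (R−Rᵀ)₁₃, (R−Rᵀ)₂₁) / (2 sinθ) = (-0.346600, +0.936419, -0.054662)
rvec = θ·k = (-0.265814, +0.718157, -0.041921)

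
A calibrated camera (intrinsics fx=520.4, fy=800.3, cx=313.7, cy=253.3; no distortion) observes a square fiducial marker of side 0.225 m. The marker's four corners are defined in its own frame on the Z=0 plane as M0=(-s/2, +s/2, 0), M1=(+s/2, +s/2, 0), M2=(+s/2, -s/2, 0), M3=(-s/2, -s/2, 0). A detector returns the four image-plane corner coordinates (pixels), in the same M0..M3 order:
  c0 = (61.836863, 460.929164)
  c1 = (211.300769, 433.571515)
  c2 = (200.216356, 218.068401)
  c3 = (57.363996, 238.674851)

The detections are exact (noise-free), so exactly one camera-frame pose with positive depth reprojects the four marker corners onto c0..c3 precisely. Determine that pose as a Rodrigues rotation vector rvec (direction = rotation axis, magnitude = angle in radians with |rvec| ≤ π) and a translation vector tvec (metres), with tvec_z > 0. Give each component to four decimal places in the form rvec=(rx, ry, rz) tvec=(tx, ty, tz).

Intrinsics K: fx=520.4, fy=800.3, cx=313.7, cy=253.3
Marker side s = 0.225 m; corners in marker frame (Z=0):
  M0 = (-0.1125, +0.1125, 0)
  M1 = (+0.1125, +0.1125, 0)
  M2 = (+0.1125, -0.1125, 0)
  M3 = (-0.1125, -0.1125, 0)
Detected image corners:
  c0 = (61.836863, 460.929164) px
  c1 = (211.300769, 433.571515) px
  c2 = (200.216356, 218.068401) px
  c3 = (57.363996, 238.674851) px
Planar DLT: solve 8×8 A·h = b for H (H[2,2]=1):
  H  [+664.42670 +7.27825 +133.52932]
  H  [-67.59467 +902.62875 +335.10644]
  H  [+0.11439 -0.20713 +1.00000]
B = K⁻¹H; ‖b₁‖=1.219197, ‖b₂‖=1.219197; λ = 2/(‖b₁‖+‖b₂‖) = 0.820212, sign → tz>0 ⇒ λ=+0.820212
r₁ = λ·B[:,0] = (+0.99066,-0.09897,+0.09383); r₂ = λ·B[:,1] = (+0.11388,+0.97886,-0.16989)
r₃ = r₁×r₂ = (-0.07503,+0.17899,+0.98099); SVD([r₁ r₂ r₃]) → R = UVᵀ:
  R  [+0.99066 +0.11388 -0.07503]
  R  [-0.09897 +0.97886 +0.17899]
  R  [+0.09383 -0.16989 +0.98099]
t = (-0.28397, +0.08384, +0.82021) m
tr R = 2.950502; θ = arccos((tr R − 1)/2) = 0.222943 rad = 12.774°
axis k = ((R−Rᵀ)₃₂, (R−Rᵀ)₁₃, (R−Rᵀ)₂₁) / (2 sinθ) = (-0.788979, -0.381844, -0.481359)
rvec = θ·k = (-0.175897, -0.085129, -0.107316)

rvec=(-0.1759, -0.0851, -0.1073) tvec=(-0.2840, 0.0838, 0.8202)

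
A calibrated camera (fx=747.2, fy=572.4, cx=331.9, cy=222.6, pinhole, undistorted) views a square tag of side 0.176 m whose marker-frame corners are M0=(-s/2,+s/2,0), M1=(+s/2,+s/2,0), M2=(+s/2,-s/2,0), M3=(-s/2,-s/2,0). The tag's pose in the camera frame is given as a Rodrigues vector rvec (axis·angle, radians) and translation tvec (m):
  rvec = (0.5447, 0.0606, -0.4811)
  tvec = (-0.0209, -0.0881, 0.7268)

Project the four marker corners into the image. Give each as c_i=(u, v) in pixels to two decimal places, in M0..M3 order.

Intrinsics K: fx=747.2, fy=572.4, cx=331.9, cy=222.6
Marker side s = 0.176 m; corners in marker frame (Z=0):
  M0 = (-0.0880, +0.0880, 0)
  M1 = (+0.0880, +0.0880, 0)
  M2 = (+0.0880, -0.0880, 0)
  M3 = (-0.0880, -0.0880, 0)
rvec = (0.5447, 0.0606, -0.4811), |rvec| = θ = 0.72927 rad = 41.784°
Rodrigues: sinθ=0.66632, 1−cosθ=0.25434; R = I + sinθ·[k]× + (1−cosθ)·[k]×²:
    [+0.88755 +0.45536 -0.06995]
    [-0.42379 +0.74742 -0.51163]
    [-0.18069 +0.48374 +0.85635]
t = (-0.0209, -0.0881, 0.7268) m
M0: Pc = R·M0+t = (-0.05893, +0.01497, +0.78527); u = 747.2·(-0.05893)/0.78527 + 331.9 = 275.8242, v = 572.4·(+0.01497)/0.78527 + 222.6 = 233.5094
M1: Pc = R·M1+t = (+0.09728, -0.05962, +0.75347); u = 747.2·(+0.09728)/0.75347 + 331.9 = 428.3673, v = 572.4·(-0.05962)/0.75347 + 222.6 = 177.3071
M2: Pc = R·M2+t = (+0.01713, -0.19117, +0.66833); u = 747.2·(+0.01713)/0.66833 + 331.9 = 351.0548, v = 572.4·(-0.19117)/0.66833 + 222.6 = 58.8728
M3: Pc = R·M3+t = (-0.13908, -0.11658, +0.70013); u = 747.2·(-0.13908)/0.70013 + 331.9 = 183.4735, v = 572.4·(-0.11658)/0.70013 + 222.6 = 127.2892

c0=(275.82, 233.51) c1=(428.37, 177.31) c2=(351.05, 58.87) c3=(183.47, 127.29)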